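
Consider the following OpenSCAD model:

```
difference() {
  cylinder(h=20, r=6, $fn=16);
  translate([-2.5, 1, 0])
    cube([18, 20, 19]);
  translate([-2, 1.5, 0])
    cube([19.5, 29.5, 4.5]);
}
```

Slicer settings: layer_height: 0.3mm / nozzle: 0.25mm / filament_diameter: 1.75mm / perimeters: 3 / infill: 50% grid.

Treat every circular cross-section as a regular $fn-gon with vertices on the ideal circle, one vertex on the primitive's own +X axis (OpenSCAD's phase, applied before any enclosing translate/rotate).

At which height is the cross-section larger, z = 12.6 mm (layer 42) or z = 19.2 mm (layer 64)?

layer 64 (z = 19.2 mm)

Layer 42 (z = 12.6): the r=6 cylinder contributes a regular 16-gon of circumradius 6 (area = (16/2)·6.000²·sin(360°/16) = 110.21 mm²); the cube at (-2.5, 1) is present — its section is the full 18×20 rectangle (area 360.00 mm²); the cube at (-2, 1.5) is not intersected at this z (z outside [0, 4.5]); After the difference (first − rest): starting from the r=6 cylinder (110.21 mm²), the 18×20 cube at (-2.5, 1) partially overlaps it — only the 33.52 mm² overlap (of its 360.00 mm²) is removed, clipping the outline — area = 76.69 mm². So its area = 76.69 mm². Layer 64 (z = 19.2): the r=6 cylinder gives a regular 16-gon of circumradius 6 (constant along its height) (area = (16/2)·6.000²·sin(360°/16) = 110.21 mm²); the cube at (-2.5, 1) does not reach this height (z outside [0, 19]); the cube at (-2, 1.5) does not reach this height (z outside [0, 4.5]); Subtracting the remaining from the first: none of the subtracted shapes is present at this height, so the r=6 cylinder is unchanged — area = 110.21 mm². So its area = 110.21 mm². Layer 64 is larger (110.21 vs 76.69 mm²).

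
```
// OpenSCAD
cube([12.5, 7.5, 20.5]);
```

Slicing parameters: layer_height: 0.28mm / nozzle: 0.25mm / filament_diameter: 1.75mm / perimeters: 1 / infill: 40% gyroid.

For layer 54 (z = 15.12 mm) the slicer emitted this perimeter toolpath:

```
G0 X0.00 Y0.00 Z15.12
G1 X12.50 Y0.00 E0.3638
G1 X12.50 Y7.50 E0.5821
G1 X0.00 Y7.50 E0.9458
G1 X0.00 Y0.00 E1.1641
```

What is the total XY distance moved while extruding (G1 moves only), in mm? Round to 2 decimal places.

Sum the Euclidean lengths of each G1 segment: total = 40.00 mm.

40.00 mm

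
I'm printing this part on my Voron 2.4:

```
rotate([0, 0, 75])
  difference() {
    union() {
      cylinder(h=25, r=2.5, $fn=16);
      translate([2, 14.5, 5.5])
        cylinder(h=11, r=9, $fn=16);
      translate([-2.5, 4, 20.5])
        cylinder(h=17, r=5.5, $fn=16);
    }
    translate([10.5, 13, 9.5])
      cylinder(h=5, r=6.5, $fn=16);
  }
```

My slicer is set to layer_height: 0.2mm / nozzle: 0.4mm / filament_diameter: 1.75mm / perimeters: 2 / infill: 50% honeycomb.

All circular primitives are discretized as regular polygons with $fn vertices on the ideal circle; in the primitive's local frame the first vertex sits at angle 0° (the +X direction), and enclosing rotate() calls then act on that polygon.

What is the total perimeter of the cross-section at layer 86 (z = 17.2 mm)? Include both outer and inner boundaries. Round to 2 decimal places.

At z = 17.2 mm: the r=2.5 cylinder contributes a regular 16-gon of circumradius 2.5 (perimeter = 2·16·2.500·sin(180°/16) = 15.61 mm); the cylinder at (2, 14.5) is not intersected at this z (z outside [5.5, 16.5]); the cylinder at (-2.5, 4) is not intersected at this z (z outside [20.5, 37.5]); Merging all regions: only the r=2.5 cylinder is present, so the union is just that shape — boundary = 15.61 mm; the cylinder at (10.5, 13) is not intersected at this z (z outside [9.5, 14.5]); Subtracting the remaining from the first: none of the subtracted shapes is present at this height, so that combined region is unchanged — boundary = 15.61 mm; (rotated 75° about Z; rotation is an isometry so areas/perimeters/island counts are preserved). Overall, the cross-section is a single solid region. Total boundary length (outer) = 15.61 mm.

15.61 mm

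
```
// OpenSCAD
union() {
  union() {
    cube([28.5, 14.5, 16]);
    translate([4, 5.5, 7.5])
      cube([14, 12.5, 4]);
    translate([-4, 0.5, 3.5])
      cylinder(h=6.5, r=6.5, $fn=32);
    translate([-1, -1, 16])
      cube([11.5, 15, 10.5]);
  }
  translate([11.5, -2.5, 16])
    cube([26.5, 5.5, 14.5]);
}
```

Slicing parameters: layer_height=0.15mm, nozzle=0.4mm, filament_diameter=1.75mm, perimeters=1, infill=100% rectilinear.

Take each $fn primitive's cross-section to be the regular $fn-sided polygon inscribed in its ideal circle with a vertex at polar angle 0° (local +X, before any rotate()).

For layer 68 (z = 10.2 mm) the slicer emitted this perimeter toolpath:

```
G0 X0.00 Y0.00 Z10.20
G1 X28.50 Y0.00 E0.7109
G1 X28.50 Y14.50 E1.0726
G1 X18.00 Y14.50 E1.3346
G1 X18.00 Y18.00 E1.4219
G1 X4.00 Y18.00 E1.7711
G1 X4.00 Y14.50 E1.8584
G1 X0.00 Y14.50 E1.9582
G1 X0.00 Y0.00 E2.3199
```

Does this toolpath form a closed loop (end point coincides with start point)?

Start point (G0): (0.00, 0.00). End point (last G1): the path returns to the start — closed.

yes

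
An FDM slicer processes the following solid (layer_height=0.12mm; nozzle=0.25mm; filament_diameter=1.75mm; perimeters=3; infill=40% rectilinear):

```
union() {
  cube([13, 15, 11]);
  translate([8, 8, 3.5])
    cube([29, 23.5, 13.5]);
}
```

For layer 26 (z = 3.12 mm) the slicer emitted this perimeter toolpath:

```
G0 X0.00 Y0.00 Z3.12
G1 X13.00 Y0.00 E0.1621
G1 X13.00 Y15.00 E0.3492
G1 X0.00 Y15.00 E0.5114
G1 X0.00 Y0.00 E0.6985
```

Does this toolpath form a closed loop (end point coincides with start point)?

yes

Start point (G0): (0.00, 0.00). End point (last G1): the path returns to the start — closed.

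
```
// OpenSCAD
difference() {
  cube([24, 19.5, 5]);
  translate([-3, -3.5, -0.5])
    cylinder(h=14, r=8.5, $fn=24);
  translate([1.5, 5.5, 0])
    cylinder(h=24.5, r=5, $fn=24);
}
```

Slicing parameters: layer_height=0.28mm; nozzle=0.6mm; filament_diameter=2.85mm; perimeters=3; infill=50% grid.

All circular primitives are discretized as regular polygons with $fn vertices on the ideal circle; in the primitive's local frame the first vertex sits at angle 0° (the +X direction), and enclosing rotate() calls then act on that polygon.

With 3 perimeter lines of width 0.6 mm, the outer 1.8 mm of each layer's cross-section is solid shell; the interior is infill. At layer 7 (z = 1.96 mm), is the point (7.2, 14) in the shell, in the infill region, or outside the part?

At z = 1.96 mm: the cube (footprint 24×19.5) is included at this height; the r=8.5 cylinder at (-3, -3.5) gives a regular 24-gon of circumradius 8.5 (constant along its height); the r=5 cylinder at (1.5, 5.5) contributes a regular 24-gon of circumradius 5; Taking the first minus the rest: starting from the 24×19.5 cube, the r=8.5 cylinder at (-3, -3.5) partially overlaps it — only the 13.08 mm² overlap (of its 224.40 mm²) is removed, clipping the outline; the r=5 cylinder at (1.5, 5.5) partially overlaps it — only the 43.68 mm² overlap (of its 77.65 mm²) is removed, clipping the outline — 1 connected region. Overall, the cross-section is a single solid region. The nearest boundary edge runs (5.04, 9.04)→(4.00, 9.83); distance from the point to it = 5.26 mm. The point is inside the cross-section and 5.26 mm from the nearest boundary — more than the 1.8 mm shell width (3 × 0.6), so it's in the infill interior.

infill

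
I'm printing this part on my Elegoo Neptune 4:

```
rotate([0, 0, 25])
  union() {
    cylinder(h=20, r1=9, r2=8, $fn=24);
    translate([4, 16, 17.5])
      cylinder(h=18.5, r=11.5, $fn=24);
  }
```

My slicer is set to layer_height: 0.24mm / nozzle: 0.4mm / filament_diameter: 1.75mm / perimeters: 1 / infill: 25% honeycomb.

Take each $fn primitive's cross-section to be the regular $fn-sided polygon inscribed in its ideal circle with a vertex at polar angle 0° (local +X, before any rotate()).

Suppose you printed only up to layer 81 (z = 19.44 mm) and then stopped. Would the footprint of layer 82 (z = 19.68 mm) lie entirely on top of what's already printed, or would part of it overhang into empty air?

entirely on top

Compare the two slices. At z = 19.44: the cone contributes a regular 24-gon of circumradius 8.028 (interpolated between r1=9 and r2=8 at t=0.972) (area = (24/2)·8.028²·sin(360°/24) = 200.17 mm²); the r=11.5 cylinder at (4, 16) gives a regular 24-gon of circumradius 11.5 (constant along its height) (area = (24/2)·11.500²·sin(360°/24) = 410.75 mm²); Taking the union: the regions partially overlap — summed areas 610.91 mm² minus the doubly-counted overlap 19.86 mm² gives 591.05 mm² — area = 591.05 mm²; (rotated 25° about Z; rotation is an isometry so areas/perimeters/island counts are preserved). At z = 19.68: the cone: at t=0.984 of its height the radius interpolates to r₁+(r₂−r₁)t = 8.016, giving a regular 24-gon of that circumradius (area = (24/2)·8.016²·sin(360°/24) = 199.57 mm²); the r=11.5 cylinder at (4, 16) gives a regular 24-gon of circumradius 11.5 (constant along its height) (area = (24/2)·11.500²·sin(360°/24) = 410.75 mm²); Combining (union): the regions partially overlap — summed areas 610.31 mm² minus the doubly-counted overlap 19.73 mm² gives 590.58 mm² — area = 590.58 mm²; (whole slice rotated 25° about Z — lengths, areas and connectivity unchanged). Checking containment: the cross-section at z = 19.68 is a subset of the cross-section at z = 19.44.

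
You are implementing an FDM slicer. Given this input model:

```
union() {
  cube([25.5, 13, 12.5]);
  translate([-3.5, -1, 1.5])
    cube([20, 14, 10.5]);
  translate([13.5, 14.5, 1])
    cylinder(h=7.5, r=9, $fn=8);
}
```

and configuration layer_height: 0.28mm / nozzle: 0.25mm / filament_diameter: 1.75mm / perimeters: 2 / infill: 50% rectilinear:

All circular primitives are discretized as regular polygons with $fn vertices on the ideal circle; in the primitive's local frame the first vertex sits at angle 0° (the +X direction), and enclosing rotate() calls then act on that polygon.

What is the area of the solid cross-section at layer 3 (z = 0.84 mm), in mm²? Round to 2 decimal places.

331.50 mm²

At z = 0.84 mm: the cube (footprint 25.5×13) is included at this height (area 331.50 mm²); the cube at (-3.5, -1) is absent (z outside [1.5, 12]); the cylinder at (13.5, 14.5) does not reach this height (z outside [1, 8.5]); Taking the union: only the 25.5×13 cube is present, so the union is just that shape — area = 331.50 mm². Overall, the cross-section is a single solid region. Net area = 331.50 mm².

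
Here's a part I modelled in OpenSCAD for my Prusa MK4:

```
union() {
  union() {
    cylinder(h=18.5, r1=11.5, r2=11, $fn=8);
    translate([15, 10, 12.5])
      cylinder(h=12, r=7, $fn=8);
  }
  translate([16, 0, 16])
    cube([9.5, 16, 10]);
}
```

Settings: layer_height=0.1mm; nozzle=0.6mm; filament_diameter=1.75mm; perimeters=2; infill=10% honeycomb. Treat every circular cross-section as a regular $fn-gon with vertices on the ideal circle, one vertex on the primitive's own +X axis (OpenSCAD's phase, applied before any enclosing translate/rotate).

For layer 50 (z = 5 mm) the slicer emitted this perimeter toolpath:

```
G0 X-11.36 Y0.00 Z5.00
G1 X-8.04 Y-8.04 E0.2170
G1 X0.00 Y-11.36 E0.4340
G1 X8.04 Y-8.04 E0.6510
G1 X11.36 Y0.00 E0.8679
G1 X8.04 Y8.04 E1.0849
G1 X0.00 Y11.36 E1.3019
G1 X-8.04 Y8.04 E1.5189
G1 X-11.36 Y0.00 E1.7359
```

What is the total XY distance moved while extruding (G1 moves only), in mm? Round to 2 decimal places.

69.59 mm

Sum the Euclidean lengths of each G1 segment: total = 69.59 mm.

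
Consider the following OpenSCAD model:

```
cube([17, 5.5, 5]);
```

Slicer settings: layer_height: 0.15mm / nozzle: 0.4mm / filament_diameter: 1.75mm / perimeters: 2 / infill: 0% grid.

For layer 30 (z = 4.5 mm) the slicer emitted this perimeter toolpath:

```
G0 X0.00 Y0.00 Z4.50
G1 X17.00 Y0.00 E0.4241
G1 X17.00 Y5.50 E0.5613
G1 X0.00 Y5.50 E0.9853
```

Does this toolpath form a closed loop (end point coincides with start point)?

Start point (G0): (0.00, 0.00). End point (last G1): the path does not return to the start — open.

no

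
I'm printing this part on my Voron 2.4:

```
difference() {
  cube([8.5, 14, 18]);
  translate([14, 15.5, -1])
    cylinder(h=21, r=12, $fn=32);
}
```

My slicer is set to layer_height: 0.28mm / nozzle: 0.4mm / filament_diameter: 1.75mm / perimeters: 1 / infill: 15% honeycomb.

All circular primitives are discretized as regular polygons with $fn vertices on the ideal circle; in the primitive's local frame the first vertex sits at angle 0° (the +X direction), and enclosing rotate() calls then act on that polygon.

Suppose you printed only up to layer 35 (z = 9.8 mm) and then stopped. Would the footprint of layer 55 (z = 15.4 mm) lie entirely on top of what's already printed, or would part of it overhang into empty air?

entirely on top

Compare the two slices. At z = 9.8: the 8.5×14 cube contributes its full rectangle (area 119.00 mm²); the r=12 cylinder at (14, 15.5) contributes a regular 32-gon of circumradius 12 (area = (32/2)·12.000²·sin(360°/32) = 449.49 mm²); After the difference (first − rest): starting from the 8.5×14 cube (119.00 mm²), the r=12 cylinder at (14, 15.5) partially overlaps it — only the 39.34 mm² overlap (of its 449.49 mm²) is removed, clipping the outline — area = 79.66 mm². At z = 15.4: the 8.5×14 cube contributes its full rectangle (area 119.00 mm²); the r=12 cylinder at (14, 15.5) gives a regular 32-gon of circumradius 12 (constant along its height) (area = (32/2)·12.000²·sin(360°/32) = 449.49 mm²); Taking the first minus the rest: starting from the 8.5×14 cube (119.00 mm²), the r=12 cylinder at (14, 15.5) partially overlaps it — only the 39.34 mm² overlap (of its 449.49 mm²) is removed, clipping the outline — area = 79.66 mm². Checking containment: the cross-section at z = 15.4 is a subset of the cross-section at z = 9.8.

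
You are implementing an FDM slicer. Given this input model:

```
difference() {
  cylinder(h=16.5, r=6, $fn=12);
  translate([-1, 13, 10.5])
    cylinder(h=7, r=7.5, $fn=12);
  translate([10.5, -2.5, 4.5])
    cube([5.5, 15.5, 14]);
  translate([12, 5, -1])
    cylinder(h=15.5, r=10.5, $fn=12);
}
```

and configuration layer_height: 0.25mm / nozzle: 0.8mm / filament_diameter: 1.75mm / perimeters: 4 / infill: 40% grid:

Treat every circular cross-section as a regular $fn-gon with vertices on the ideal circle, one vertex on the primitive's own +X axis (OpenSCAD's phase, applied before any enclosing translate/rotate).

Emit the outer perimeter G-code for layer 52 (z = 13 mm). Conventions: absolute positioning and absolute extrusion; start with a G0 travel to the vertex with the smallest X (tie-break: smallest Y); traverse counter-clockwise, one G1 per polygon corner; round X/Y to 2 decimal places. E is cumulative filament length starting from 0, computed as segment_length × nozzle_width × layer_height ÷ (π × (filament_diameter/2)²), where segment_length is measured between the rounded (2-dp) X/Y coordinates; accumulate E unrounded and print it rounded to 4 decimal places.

At z = 13 mm: the cylinder: section is a regular 12-gon, circumradius r=6; the cylinder at (-1, 13): section is a regular 12-gon, circumradius r=7.5; the cube at (10.5, -2.5) is present — its section is the full 5.5×15.5 rectangle; the r=10.5 cylinder at (12, 5) gives a regular 12-gon of circumradius 10.5 (constant along its height); After the difference (first − rest): starting from the r=6 cylinder, the r=7.5 cylinder at (-1, 13) partially overlaps it — only the 0.33 mm² overlap (of its 168.75 mm²) is removed, clipping the outline; the 5.5×15.5 cube at (10.5, -2.5) misses the remaining region (no effect); the r=10.5 cylinder at (12, 5) partially overlaps it — only the 19.29 mm² overlap (of its 330.75 mm²) is removed, clipping the outline — 1 connected region. The outline is a single polygon with 15 vertices. Extrusion per mm of travel: 0.8 × 0.25 / (π × 0.875²) = 0.083150. Accumulating E over each segment gives final E = 3.0205.

G0 X-6.00 Y0.00 Z13.00
G1 X-5.20 Y-3.00 E0.2582
G1 X-3.00 Y-5.20 E0.5169
G1 X0.00 Y-6.00 E0.7750
G1 X3.00 Y-5.20 E1.0332
G1 X5.20 Y-3.00 E1.2919
G1 X5.29 Y-2.64 E1.3228
G1 X2.91 Y-0.25 E1.6032
G1 X1.50 Y5.00 E2.0552
G1 X1.65 Y5.56 E2.1034
G1 X0.43 Y5.88 E2.2083
G1 X-1.00 Y5.50 E2.3313
G1 X-1.43 Y5.62 E2.3685
G1 X-3.00 Y5.20 E2.5036
G1 X-5.20 Y3.00 E2.7623
G1 X-6.00 Y0.00 E3.0205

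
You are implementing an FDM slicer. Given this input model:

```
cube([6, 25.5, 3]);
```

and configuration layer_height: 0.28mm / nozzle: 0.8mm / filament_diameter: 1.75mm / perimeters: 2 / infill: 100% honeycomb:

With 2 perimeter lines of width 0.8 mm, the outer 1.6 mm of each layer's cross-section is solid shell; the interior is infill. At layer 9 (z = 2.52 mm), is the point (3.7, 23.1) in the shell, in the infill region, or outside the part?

infill

At z = 2.52 mm: the cube is present — its section is the full 6×25.5 rectangle. Overall, the cross-section is a single solid region. The nearest boundary edge runs (6.00, 0.00)→(6.00, 25.50); distance from the point to it = 2.30 mm. The point is inside the cross-section and 2.30 mm from the nearest boundary — more than the 1.6 mm shell width (2 × 0.8), so it's in the infill interior.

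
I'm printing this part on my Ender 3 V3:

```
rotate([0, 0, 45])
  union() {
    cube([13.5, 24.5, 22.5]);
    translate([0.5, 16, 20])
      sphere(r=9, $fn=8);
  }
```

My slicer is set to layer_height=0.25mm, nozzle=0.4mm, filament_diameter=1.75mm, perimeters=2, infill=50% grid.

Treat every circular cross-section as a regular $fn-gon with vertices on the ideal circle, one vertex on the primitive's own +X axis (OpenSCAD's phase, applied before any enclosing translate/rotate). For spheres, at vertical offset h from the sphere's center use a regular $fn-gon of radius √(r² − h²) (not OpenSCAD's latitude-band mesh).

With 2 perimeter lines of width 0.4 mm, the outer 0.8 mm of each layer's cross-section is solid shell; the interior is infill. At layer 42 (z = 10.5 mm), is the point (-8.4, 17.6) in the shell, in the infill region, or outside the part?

infill

At z = 10.5 mm: the cube (footprint 13.5×24.5) is included at this height; the sphere at (0.5, 16) does not reach this height (|z−center|=9.500 > r=9); Combining (union): only the 13.5×24.5 cube is present, so the union is just that shape — 1 connected region; (whole slice rotated 45° about Z — lengths, areas and connectivity unchanged). Overall, the cross-section is a single solid region. Undo the 45° rotation: the query point maps to (6.505, 18.385) in the un-rotated model frame. The nearest boundary edge runs (13.50, 24.50)→(0.00, 24.50); distance from the point to it = 6.12 mm. The point is inside the cross-section and 6.12 mm from the nearest boundary — more than the 0.8 mm shell width (2 × 0.4), so it's in the infill interior.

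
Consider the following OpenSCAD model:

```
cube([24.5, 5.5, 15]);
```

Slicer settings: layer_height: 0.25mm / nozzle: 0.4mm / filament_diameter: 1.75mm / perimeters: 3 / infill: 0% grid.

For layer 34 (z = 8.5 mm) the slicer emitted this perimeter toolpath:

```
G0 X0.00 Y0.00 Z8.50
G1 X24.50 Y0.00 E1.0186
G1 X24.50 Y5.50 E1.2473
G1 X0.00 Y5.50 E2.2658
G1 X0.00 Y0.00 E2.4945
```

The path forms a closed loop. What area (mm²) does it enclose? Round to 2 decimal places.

134.75 mm²

Apply the shoelace formula to the sequence of (X, Y) vertices; enclosed area = 134.75 mm².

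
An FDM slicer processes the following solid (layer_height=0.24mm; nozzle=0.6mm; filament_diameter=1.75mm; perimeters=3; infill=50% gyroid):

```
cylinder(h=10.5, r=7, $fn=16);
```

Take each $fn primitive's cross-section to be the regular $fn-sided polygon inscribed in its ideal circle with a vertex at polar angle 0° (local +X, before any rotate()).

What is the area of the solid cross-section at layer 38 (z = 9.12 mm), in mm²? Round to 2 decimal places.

At z = 9.12 mm: the r=7 cylinder contributes a regular 16-gon of circumradius 7 (area = (16/2)·7.000²·sin(360°/16) = 150.01 mm²). Overall, the cross-section is a single solid region. Net area = 150.01 mm².

150.01 mm²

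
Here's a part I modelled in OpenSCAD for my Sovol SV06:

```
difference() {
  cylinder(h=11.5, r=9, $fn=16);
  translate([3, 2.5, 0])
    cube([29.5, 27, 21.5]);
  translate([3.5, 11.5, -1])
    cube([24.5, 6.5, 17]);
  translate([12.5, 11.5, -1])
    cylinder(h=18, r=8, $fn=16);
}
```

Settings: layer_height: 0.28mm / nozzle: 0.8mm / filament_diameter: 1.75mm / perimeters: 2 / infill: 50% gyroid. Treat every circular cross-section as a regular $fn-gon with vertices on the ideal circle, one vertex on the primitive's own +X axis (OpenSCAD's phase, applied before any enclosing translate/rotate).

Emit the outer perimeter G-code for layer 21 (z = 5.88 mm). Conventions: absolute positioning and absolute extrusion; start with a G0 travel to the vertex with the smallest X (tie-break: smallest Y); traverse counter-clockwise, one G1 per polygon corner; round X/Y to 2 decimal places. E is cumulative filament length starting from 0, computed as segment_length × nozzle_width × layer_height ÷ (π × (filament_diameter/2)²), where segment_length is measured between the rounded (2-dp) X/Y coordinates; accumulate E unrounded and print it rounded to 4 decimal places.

At z = 5.88 mm: the r=9 cylinder gives a regular 16-gon of circumradius 9 (constant along its height); the cube at (3, 2.5) (footprint 29.5×27) is included at this height; the cube at (3.5, 11.5) (footprint 24.5×6.5) is included at this height; the r=8 cylinder at (12.5, 11.5) gives a regular 16-gon of circumradius 8 (constant along its height); Subtracting the remaining from the first: starting from the r=9 cylinder, the 29.5×27 cube at (3, 2.5) partially overlaps it — only the 21.51 mm² overlap (of its 796.50 mm²) is removed, clipping the outline; the 24.5×6.5 cube at (3.5, 11.5) misses the remaining region (no effect); the r=8 cylinder at (12.5, 11.5) misses the remaining region (no effect) — 1 connected region. The outline is a single polygon with 16 vertices. Extrusion per mm of travel: 0.8 × 0.28 / (π × 0.875²) = 0.093128. Accumulating E over each segment gives final E = 5.5065.

G0 X-9.00 Y0.00 Z5.88
G1 X-8.31 Y-3.44 E0.3267
G1 X-6.36 Y-6.36 E0.6537
G1 X-3.44 Y-8.31 E0.9807
G1 X0.00 Y-9.00 E1.3075
G1 X3.44 Y-8.31 E1.6342
G1 X6.36 Y-6.36 E1.9612
G1 X8.31 Y-3.44 E2.2882
G1 X9.00 Y0.00 E2.6150
G1 X8.50 Y2.50 E2.8524
G1 X3.00 Y2.50 E3.3646
G1 X3.00 Y8.40 E3.9141
G1 X0.00 Y9.00 E4.1990
G1 X-3.44 Y8.31 E4.5257
G1 X-6.36 Y6.36 E4.8527
G1 X-8.31 Y3.44 E5.1797
G1 X-9.00 Y0.00 E5.5065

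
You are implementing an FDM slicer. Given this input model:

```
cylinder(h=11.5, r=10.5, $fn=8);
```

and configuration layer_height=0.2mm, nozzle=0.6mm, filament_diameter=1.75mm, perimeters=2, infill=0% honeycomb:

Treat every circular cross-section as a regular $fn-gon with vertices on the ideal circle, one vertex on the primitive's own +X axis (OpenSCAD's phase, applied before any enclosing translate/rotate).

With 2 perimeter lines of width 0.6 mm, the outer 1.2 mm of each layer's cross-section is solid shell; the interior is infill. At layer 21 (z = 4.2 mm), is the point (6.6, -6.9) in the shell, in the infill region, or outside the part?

At z = 4.2 mm: the cylinder: section is a regular 8-gon, circumradius r=10.5. Overall, the cross-section is a single solid region. The nearest boundary edge runs (-0.00, -10.50)→(7.42, -7.42); distance from the point to it = 0.80 mm. The point is inside the cross-section, 0.80 mm from the nearest boundary — within the 1.2 mm shell band (2 × 0.6).

shell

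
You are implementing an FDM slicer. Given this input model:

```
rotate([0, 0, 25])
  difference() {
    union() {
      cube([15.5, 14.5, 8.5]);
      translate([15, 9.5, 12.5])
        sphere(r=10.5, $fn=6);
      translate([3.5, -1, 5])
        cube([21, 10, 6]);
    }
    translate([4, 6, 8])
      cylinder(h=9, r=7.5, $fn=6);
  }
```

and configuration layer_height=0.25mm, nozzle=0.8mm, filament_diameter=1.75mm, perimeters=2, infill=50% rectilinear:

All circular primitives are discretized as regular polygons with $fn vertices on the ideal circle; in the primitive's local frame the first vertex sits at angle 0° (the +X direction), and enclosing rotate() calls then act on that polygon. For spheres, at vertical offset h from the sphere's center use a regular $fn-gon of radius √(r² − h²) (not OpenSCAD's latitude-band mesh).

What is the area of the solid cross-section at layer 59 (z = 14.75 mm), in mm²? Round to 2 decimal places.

At z = 14.75 mm: the cube is absent (z outside [0, 8.5]); the r=10.5 sphere at (15, 9.5) contributes a regular 6-gon of circumradius √(10.5²−2.25²) = 10.256 (area = (6/2)·10.256²·sin(360°/6) = 273.29 mm²); the cube at (3.5, -1) is not intersected at this z (z outside [5, 11]); Taking the union: only the r=10.5 sphere at (15, 9.5) is present, so the union is just that shape — area = 273.29 mm²; the r=7.5 cylinder at (4, 6) contributes a regular 6-gon of circumradius 7.5 (area = (6/2)·7.500²·sin(360°/6) = 146.14 mm²); Subtracting the remaining from the first: starting from the result so far (273.29 mm²), the r=7.5 cylinder at (4, 6) partially overlaps it — only the 35.29 mm² overlap (of its 146.14 mm²) is removed, clipping the outline — area = 238.00 mm²; (whole slice rotated 25° about Z — lengths, areas and connectivity unchanged). Overall, the cross-section is a single solid region. Net area = 238.00 mm².

238.00 mm²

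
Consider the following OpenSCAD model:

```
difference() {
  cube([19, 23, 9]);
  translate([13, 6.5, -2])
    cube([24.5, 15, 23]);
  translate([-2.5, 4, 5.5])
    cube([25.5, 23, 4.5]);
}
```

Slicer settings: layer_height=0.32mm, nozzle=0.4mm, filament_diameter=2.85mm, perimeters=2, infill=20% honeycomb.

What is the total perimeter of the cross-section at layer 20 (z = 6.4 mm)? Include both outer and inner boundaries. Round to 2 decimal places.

At z = 6.4 mm: the cube is present — its section is the full 19×23 rectangle (perimeter 84.00 mm); the cube at (13, 6.5) is present — its section is the full 24.5×15 rectangle (perimeter 79.00 mm); the 25.5×23 cube at (-2.5, 4) contributes its full rectangle (perimeter 97.00 mm); Taking the first minus the rest: starting from the 19×23 cube, the 24.5×15 cube at (13, 6.5) partially overlaps it — only the 90.00 mm² overlap (of its 367.50 mm²) is removed, clipping the outline; the 25.5×23 cube at (-2.5, 4) partially overlaps it — only the 271.00 mm² overlap (of its 586.50 mm²) is removed, clipping the outline — boundary = 46.00 mm. Overall, the cross-section is a single solid region. Total boundary length (outer) = 46.00 mm.

46.00 mm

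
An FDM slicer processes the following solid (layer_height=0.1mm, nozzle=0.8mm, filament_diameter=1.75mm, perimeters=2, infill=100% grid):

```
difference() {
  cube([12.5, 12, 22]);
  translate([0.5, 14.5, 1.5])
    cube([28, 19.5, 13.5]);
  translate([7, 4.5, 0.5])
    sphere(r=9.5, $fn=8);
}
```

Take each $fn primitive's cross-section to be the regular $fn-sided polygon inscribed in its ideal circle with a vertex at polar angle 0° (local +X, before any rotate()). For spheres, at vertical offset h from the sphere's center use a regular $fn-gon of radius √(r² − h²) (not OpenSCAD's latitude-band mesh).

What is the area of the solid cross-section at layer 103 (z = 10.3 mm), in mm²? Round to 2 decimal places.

150.00 mm²

At z = 10.3 mm: the cube is present — its section is the full 12.5×12 rectangle (area 150.00 mm²); the cube at (0.5, 14.5) is present — its section is the full 28×19.5 rectangle (area 546.00 mm²); the sphere at (7, 4.5) is not intersected at this z (|z−center|=9.800 > r=9.5); Subtracting the remaining from the first: starting from the 12.5×12 cube (150.00 mm²), the 28×19.5 cube at (0.5, 14.5) misses the remaining region (no effect) — area = 150.00 mm². Overall, the cross-section is a single solid region. Net area = 150.00 mm².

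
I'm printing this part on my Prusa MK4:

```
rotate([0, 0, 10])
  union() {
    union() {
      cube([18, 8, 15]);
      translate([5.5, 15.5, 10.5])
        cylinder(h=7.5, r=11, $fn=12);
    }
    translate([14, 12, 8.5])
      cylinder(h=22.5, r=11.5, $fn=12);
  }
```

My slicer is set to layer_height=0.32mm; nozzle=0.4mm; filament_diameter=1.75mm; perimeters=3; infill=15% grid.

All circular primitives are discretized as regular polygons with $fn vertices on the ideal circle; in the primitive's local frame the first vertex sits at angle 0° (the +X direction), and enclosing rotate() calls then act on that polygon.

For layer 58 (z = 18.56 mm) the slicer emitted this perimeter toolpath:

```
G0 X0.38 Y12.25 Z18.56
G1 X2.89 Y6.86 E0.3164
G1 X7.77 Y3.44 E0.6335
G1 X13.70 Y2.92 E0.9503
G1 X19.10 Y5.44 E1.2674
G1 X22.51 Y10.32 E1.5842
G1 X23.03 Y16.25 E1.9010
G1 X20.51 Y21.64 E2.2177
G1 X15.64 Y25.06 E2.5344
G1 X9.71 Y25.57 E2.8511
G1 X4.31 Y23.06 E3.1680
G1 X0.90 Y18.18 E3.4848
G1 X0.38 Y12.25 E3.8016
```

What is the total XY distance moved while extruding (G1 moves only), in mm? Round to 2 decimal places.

71.44 mm

Sum the Euclidean lengths of each G1 segment: total = 71.44 mm.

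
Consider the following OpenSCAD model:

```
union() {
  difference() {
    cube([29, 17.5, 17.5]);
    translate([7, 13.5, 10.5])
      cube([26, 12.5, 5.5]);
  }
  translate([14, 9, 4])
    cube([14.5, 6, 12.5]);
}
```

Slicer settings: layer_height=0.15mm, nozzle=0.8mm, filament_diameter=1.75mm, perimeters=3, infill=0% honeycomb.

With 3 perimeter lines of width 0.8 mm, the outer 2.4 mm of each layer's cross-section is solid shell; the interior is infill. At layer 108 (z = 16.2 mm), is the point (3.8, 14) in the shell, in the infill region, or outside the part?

At z = 16.2 mm: the cube (footprint 29×17.5) is included at this height; the cube at (7, 13.5) is absent (z outside [10.5, 16]); Subtracting the remaining from the first: none of the subtracted shapes is present at this height, so the 29×17.5 cube is unchanged — 1 connected region; the 14.5×6 cube at (14, 9) contributes its full rectangle; Combining (union): the 14.5×6 cube at (14, 9) lies entirely inside the result so far, so the union is just the result so far — 1 connected region. Overall, the cross-section is a single solid region. The nearest boundary edge runs (0.00, 17.50)→(29.00, 17.50); distance from the point to it = 3.50 mm. The point is inside the cross-section and 3.50 mm from the nearest boundary — more than the 2.4 mm shell width (3 × 0.8), so it's in the infill interior.

infill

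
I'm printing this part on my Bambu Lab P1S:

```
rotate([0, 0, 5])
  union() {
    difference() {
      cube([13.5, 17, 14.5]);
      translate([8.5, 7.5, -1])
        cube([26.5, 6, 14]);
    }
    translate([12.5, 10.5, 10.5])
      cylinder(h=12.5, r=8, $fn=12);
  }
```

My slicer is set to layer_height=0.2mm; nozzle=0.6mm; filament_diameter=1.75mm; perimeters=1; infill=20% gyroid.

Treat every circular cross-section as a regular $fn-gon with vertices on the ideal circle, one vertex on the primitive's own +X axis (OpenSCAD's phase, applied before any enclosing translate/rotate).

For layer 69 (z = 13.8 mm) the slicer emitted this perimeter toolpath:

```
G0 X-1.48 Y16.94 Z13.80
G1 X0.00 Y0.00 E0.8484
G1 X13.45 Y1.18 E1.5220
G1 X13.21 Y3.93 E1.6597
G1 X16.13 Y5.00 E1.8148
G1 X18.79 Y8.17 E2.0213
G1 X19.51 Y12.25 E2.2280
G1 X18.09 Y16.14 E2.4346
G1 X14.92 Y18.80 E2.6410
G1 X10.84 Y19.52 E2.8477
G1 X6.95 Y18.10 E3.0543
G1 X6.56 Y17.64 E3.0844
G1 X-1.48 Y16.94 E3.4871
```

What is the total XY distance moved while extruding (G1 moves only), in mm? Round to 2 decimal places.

Sum the Euclidean lengths of each G1 segment: total = 69.89 mm.

69.89 mm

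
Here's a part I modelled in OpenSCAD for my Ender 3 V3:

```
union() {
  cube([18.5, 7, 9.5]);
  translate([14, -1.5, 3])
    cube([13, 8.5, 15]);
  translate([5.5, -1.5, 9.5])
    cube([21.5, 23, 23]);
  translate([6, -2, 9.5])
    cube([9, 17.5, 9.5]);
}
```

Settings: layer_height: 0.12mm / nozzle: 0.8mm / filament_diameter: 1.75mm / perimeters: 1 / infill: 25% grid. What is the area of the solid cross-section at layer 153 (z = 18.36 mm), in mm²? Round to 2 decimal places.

499.00 mm²

At z = 18.36 mm: the cube is not intersected at this z (z outside [0, 9.5]); the cube at (14, -1.5) is not intersected at this z (z outside [3, 18]); the 21.5×23 cube at (5.5, -1.5) contributes its full rectangle (area 494.50 mm²); the cube at (6, -2) is present — its section is the full 9×17.5 rectangle (area 157.50 mm²); Merging all regions: the regions partially overlap — summed areas 652.00 mm² minus the doubly-counted overlap 153.00 mm² gives 499.00 mm² — area = 499.00 mm². Overall, the cross-section is a single solid region. Net area = 499.00 mm².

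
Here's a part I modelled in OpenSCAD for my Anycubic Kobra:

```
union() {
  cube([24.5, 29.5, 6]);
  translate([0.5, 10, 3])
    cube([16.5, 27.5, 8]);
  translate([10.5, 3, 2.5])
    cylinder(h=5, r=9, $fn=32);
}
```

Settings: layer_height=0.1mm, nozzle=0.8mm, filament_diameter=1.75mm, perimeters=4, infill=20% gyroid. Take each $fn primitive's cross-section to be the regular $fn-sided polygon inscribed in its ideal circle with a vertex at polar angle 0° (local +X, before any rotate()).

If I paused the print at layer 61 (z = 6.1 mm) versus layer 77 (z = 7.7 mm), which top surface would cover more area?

layer 61 (z = 6.1 mm)

Layer 61 (z = 6.1): the cube does not reach this height (z outside [0, 6]); the 16.5×27.5 cube at (0.5, 10) contributes its full rectangle (area 453.75 mm²); the r=9 cylinder at (10.5, 3) gives a regular 32-gon of circumradius 9 (constant along its height) (area = (32/2)·9.000²·sin(360°/32) = 252.84 mm²); Combining (union): the regions partially overlap — summed areas 706.59 mm² minus the doubly-counted overlap 15.11 mm² gives 691.48 mm² — area = 691.48 mm². So its area = 691.48 mm². Layer 77 (z = 7.7): the cube is not intersected at this z (z outside [0, 6]); the cube at (0.5, 10) (footprint 16.5×27.5) is included at this height (area 453.75 mm²); the cylinder at (10.5, 3) is absent (z outside [2.5, 7.5]); Merging all regions: only the 16.5×27.5 cube at (0.5, 10) is present, so the union is just that shape — area = 453.75 mm². So its area = 453.75 mm². Layer 61 is larger (691.48 vs 453.75 mm²).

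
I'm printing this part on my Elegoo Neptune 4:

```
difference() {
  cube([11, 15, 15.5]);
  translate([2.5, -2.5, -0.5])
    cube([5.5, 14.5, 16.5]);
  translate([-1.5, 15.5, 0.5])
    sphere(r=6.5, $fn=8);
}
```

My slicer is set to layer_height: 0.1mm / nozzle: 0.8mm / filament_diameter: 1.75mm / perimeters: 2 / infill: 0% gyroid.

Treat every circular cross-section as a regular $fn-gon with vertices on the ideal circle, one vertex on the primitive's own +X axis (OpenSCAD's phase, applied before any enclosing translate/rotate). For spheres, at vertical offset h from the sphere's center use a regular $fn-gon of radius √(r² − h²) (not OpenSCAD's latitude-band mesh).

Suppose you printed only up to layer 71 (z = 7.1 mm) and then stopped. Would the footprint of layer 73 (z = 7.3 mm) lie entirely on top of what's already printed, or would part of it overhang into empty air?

Compare the two slices. At z = 7.1: the cube is present — its section is the full 11×15 rectangle (area 165.00 mm²); the 5.5×14.5 cube at (2.5, -2.5) contributes its full rectangle (area 79.75 mm²); the sphere at (-1.5, 15.5) is absent (|z−center|=6.600 > r=6.5); Subtracting the remaining from the first: starting from the 11×15 cube (165.00 mm²), the 5.5×14.5 cube at (2.5, -2.5) partially overlaps it — only the 66.00 mm² overlap (of its 79.75 mm²) is removed, clipping the outline — area = 99.00 mm². At z = 7.3: the 11×15 cube contributes its full rectangle (area 165.00 mm²); the 5.5×14.5 cube at (2.5, -2.5) contributes its full rectangle (area 79.75 mm²); the sphere at (-1.5, 15.5) does not reach this height (|z−center|=6.800 > r=6.5); After the difference (first − rest): starting from the 11×15 cube (165.00 mm²), the 5.5×14.5 cube at (2.5, -2.5) partially overlaps it — only the 66.00 mm² overlap (of its 79.75 mm²) is removed, clipping the outline — area = 99.00 mm². Checking containment: the cross-section at z = 7.3 is a subset of the cross-section at z = 7.1.

entirely on top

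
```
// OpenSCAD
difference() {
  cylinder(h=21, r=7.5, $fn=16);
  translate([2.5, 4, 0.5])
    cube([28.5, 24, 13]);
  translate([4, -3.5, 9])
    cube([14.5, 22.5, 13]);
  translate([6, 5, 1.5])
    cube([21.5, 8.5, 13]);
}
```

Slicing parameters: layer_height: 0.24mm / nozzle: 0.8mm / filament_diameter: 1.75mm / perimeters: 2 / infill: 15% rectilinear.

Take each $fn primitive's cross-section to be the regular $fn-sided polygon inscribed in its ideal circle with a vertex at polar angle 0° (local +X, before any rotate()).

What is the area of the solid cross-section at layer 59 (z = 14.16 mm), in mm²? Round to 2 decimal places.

At z = 14.16 mm: the r=7.5 cylinder gives a regular 16-gon of circumradius 7.5 (constant along its height) (area = (16/2)·7.500²·sin(360°/16) = 172.21 mm²); the cube at (2.5, 4) is absent (z outside [0.5, 13.5]); the cube at (4, -3.5) (footprint 14.5×22.5) is included at this height (area 326.25 mm²); the 21.5×8.5 cube at (6, 5) contributes its full rectangle (area 182.75 mm²); Subtracting the remaining from the first: starting from the r=7.5 cylinder (172.21 mm²), the 14.5×22.5 cube at (4, -3.5) partially overlaps it — only the 25.88 mm² overlap (of its 326.25 mm²) is removed, clipping the outline; the 21.5×8.5 cube at (6, 5) misses the remaining region (no effect) — area = 146.33 mm². Overall, the cross-section is a single solid region. Net area = 146.33 mm².

146.33 mm²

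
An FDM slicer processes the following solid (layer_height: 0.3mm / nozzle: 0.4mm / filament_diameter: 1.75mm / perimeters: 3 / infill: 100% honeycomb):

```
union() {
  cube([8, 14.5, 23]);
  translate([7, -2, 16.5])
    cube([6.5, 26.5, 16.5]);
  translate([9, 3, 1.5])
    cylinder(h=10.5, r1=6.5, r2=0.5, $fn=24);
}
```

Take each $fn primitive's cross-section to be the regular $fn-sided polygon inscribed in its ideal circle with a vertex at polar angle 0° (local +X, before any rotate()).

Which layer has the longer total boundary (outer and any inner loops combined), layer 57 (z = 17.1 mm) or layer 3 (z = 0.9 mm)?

layer 57 (z = 17.1 mm)

Layer 57 (z = 17.1): the cube (footprint 8×14.5) is included at this height (perimeter 45.00 mm); the 6.5×26.5 cube at (7, -2) contributes its full rectangle (perimeter 66.00 mm); the cone at (9, 3) is absent (z outside [1.5, 12]); Taking the union: the regions partially overlap (shared area 14.50 mm²), so the edge portions inside another operand are dropped and the merged outline is re-measured after clipping — boundary = 80.00 mm. So its perimeter = 80.00 mm. Layer 3 (z = 0.9): the cube is present — its section is the full 8×14.5 rectangle (perimeter 45.00 mm); the cube at (7, -2) does not reach this height (z outside [16.5, 33]); the cone at (9, 3) is not intersected at this z (z outside [1.5, 12]); Taking the union: only the 8×14.5 cube is present, so the union is just that shape — boundary = 45.00 mm. So its perimeter = 45.00 mm. Layer 57 is larger (80.00 vs 45.00 mm).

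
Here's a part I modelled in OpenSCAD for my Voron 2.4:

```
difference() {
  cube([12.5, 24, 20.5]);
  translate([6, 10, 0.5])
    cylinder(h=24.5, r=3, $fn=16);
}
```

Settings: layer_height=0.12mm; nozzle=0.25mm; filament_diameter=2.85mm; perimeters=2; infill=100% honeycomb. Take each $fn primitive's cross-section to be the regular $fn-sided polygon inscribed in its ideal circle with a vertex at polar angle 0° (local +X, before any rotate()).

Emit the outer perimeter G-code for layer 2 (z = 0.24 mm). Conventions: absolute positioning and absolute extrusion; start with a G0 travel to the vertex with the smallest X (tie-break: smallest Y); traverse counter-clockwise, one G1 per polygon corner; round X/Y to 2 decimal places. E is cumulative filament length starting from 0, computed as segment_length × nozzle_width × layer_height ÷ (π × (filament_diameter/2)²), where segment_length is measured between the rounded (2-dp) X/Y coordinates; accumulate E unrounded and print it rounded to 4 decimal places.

At z = 0.24 mm: the cube is present — its section is the full 12.5×24 rectangle; the cylinder at (6, 10) is absent (z outside [0.5, 25]); Taking the first minus the rest: none of the subtracted shapes is present at this height, so the 12.5×24 cube is unchanged — 1 connected region. The outline is a single polygon with 4 vertices. Extrusion per mm of travel: 0.25 × 0.12 / (π × 1.425²) = 0.004703. Accumulating E over each segment gives final E = 0.3433.

G0 X0.00 Y0.00 Z0.24
G1 X12.50 Y0.00 E0.0588
G1 X12.50 Y24.00 E0.1716
G1 X0.00 Y24.00 E0.2304
G1 X0.00 Y0.00 E0.3433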